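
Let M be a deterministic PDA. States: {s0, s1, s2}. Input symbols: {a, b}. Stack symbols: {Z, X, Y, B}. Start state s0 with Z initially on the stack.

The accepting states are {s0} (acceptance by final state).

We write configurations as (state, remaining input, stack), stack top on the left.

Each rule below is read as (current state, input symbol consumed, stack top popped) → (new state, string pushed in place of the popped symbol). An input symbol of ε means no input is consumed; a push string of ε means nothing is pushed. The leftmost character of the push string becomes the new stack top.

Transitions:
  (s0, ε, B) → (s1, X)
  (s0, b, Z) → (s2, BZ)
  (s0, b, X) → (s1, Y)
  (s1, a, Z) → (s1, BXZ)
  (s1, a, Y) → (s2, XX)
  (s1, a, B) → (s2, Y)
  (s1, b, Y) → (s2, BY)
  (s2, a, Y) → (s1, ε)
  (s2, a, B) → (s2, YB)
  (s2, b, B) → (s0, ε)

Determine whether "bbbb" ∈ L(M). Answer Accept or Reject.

Accept

(s0, bbbb, Z) ⊢ (s2, bbb, BZ) ⊢ (s0, bb, Z) ⊢ (s2, b, BZ) ⊢ (s0, ε, Z)
All input consumed; state s0 ∈ F.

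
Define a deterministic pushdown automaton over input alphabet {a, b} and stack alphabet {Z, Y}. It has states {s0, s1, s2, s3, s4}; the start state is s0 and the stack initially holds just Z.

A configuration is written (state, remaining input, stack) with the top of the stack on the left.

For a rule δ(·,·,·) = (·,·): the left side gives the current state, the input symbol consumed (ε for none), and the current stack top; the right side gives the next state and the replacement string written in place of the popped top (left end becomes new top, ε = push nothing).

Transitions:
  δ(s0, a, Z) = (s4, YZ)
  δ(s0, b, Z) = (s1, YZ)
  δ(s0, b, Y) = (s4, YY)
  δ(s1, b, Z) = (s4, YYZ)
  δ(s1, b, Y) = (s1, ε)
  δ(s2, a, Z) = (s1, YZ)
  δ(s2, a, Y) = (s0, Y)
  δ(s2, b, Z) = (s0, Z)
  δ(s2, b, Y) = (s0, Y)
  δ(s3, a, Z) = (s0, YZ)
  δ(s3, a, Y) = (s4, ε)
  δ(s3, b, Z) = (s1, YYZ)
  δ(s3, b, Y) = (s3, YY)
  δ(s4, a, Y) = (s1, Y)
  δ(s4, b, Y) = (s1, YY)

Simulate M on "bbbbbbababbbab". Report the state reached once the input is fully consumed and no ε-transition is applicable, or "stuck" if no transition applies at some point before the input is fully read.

(s0, bbbbbbababbbab, Z)
  read b, top Z: go to s1, push YZ → (s1, bbbbbababbbab, YZ)
  read b, top Y: go to s1, push ε → (s1, bbbbababbbab, Z)
  read b, top Z: go to s4, push YYZ → (s4, bbbababbbab, YYZ)
  read b, top Y: go to s1, push YY → (s1, bbababbbab, YYYZ)
  read b, top Y: go to s1, push ε → (s1, bababbbab, YYZ)
  read b, top Y: go to s1, push ε → (s1, ababbbab, YZ)
No transition for (s1, a, top Y); M blocks with input ababbbab remaining.

stuck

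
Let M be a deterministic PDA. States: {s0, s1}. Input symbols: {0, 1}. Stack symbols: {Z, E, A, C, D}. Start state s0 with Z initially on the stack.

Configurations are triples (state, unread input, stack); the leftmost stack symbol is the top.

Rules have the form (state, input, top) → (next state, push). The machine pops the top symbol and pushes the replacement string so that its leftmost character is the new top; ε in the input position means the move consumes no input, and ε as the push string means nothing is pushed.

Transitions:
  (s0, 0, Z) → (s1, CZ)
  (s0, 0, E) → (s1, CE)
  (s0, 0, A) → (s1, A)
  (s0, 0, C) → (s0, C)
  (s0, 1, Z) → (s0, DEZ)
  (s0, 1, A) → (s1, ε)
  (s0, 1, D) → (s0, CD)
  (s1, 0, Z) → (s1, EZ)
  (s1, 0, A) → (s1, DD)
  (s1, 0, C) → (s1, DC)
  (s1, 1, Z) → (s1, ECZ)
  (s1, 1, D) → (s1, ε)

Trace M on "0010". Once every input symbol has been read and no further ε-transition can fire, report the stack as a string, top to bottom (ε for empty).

(s0, 0010, Z)
  read 0, top Z: go to s1, push CZ → (s1, 010, CZ)
  read 0, top C: go to s1, push DC → (s1, 10, DCZ)
  read 1, top D: go to s1, push ε → (s1, 0, CZ)
  read 0, top C: go to s1, push DC → (s1, ε, DCZ)
All input consumed in state s1 with stack DCZ.

DCZ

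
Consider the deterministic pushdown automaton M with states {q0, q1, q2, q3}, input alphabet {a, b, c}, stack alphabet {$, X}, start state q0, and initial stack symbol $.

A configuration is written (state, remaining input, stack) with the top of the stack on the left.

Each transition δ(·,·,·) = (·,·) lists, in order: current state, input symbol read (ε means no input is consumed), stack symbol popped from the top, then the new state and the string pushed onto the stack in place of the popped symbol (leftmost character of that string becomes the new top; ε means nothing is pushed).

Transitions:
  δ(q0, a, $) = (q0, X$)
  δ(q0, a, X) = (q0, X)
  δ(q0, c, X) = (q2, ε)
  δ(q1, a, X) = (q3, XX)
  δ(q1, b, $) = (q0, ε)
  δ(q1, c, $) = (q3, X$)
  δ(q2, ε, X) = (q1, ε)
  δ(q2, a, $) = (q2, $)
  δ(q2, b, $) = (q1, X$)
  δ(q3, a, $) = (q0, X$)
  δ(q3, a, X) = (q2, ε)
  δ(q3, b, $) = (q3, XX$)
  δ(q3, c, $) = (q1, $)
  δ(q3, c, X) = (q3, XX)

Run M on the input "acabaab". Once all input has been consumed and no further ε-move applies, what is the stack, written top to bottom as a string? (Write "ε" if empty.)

(q0, acabaab, $)
  read a, top $: go to q0, push X$ → (q0, cabaab, X$)
  read c, top X: go to q2, push ε → (q2, abaab, $)
  read a, top $: go to q2, push $ → (q2, baab, $)
  read b, top $: go to q1, push X$ → (q1, aab, X$)
  read a, top X: go to q3, push XX → (q3, ab, XX$)
  read a, top X: go to q2, push ε → (q2, b, X$)
  ε-move, top X: go to q1, push ε → (q1, b, $)
  read b, top $: go to q0, push ε → (q0, ε, ε)
All input consumed in state q0 with stack ε.

ε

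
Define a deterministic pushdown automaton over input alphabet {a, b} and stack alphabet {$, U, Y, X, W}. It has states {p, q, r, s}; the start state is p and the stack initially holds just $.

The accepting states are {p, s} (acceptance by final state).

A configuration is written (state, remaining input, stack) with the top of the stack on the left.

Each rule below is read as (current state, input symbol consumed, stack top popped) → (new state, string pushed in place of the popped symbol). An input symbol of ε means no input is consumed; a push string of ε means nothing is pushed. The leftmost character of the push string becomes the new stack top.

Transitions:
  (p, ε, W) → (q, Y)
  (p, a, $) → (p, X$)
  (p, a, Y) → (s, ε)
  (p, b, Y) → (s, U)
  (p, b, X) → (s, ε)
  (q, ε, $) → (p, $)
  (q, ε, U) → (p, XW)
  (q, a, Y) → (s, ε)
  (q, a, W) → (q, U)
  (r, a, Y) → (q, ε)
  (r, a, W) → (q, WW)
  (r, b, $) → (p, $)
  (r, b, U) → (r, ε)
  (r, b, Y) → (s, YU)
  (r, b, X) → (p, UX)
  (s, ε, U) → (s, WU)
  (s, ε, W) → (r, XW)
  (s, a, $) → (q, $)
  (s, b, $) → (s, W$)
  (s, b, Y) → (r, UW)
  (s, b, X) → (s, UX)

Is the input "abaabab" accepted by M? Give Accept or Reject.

Reject

(p, abaabab, $)
  read a, top $: go to p, push X$ → (p, baabab, X$)
  read b, top X: go to s, push ε → (s, aabab, $)
  read a, top $: go to q, push $ → (q, abab, $)
  ε-move, top $: go to p, push $ → (p, abab, $)
  read a, top $: go to p, push X$ → (p, bab, X$)
  read b, top X: go to s, push ε → (s, ab, $)
  read a, top $: go to q, push $ → (q, b, $)
  ε-move, top $: go to p, push $ → (p, b, $)
No transition applies at (p, b, $); input not fully consumed.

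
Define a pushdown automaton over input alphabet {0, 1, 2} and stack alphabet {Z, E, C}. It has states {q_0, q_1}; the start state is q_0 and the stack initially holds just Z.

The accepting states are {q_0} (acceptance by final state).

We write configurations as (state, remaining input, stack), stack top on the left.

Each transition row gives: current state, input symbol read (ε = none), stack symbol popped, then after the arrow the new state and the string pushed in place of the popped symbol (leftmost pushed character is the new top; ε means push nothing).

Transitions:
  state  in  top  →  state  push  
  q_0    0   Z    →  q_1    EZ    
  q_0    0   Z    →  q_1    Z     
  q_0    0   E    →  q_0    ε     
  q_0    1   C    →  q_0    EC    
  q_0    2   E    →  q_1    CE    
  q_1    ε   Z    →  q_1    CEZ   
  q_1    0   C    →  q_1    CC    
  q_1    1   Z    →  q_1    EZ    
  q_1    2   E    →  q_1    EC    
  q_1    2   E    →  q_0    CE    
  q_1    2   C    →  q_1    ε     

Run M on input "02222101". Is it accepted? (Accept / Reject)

One accepting computation: (q_0, 02222101, Z) ⊢ (q_1, 2222101, EZ) ⊢ (q_1, 222101, ECZ) ⊢ (q_1, 22101, ECCZ) ⊢ (q_1, 2101, ECCCZ) ⊢ (q_0, 101, CECCCZ) ⊢ (q_0, 01, ECECCCZ) ⊢ (q_0, 1, CECCCZ) ⊢ (q_0, ε, ECECCCZ)
All input consumed and state q_0 ∈ F.

Accept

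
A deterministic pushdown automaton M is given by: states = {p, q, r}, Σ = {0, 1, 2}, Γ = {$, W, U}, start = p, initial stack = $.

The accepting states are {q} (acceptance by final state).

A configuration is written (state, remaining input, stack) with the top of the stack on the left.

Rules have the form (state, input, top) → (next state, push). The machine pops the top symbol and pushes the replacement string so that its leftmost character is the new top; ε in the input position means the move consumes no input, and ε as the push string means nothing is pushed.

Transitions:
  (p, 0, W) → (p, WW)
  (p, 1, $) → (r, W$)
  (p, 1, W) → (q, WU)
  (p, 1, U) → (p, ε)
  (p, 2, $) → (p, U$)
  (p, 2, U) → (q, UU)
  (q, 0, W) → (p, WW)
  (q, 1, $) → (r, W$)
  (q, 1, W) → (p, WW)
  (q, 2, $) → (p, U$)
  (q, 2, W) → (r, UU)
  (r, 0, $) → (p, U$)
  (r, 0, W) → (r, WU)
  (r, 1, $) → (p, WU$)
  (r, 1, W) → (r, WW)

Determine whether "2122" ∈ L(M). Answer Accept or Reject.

(p, 2122, $) ⊢ (p, 122, U$) ⊢ (p, 22, $) ⊢ (p, 2, U$) ⊢ (q, ε, UU$)
All input consumed; state q ∈ F.

Accept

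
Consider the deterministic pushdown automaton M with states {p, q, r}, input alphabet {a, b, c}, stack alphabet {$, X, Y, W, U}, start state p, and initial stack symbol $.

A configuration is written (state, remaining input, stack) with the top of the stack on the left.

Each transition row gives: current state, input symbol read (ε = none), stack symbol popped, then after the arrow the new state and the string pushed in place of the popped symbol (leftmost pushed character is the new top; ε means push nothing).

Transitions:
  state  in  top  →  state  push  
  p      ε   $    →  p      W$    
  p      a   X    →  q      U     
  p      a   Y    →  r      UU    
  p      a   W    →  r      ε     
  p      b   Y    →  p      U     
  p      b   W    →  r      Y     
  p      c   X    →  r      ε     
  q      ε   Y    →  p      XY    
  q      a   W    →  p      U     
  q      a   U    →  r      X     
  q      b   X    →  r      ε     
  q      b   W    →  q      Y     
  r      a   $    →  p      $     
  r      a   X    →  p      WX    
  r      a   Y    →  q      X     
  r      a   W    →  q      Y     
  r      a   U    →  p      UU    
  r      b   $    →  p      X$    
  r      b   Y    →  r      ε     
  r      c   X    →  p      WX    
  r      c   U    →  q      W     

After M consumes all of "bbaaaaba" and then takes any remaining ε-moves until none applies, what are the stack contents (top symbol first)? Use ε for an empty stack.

(p, bbaaaaba, $) ⊢ (p, bbaaaaba, W$) ⊢ (r, baaaaba, Y$) ⊢ (r, aaaaba, $) ⊢ (p, aaaba, $) ⊢ (p, aaaba, W$) ⊢ (r, aaba, $) ⊢ (p, aba, $) ⊢ (p, aba, W$) ⊢ (r, ba, $) ⊢ (p, a, X$) ⊢ (q, ε, U$)
All input consumed in state q with stack U$.

U$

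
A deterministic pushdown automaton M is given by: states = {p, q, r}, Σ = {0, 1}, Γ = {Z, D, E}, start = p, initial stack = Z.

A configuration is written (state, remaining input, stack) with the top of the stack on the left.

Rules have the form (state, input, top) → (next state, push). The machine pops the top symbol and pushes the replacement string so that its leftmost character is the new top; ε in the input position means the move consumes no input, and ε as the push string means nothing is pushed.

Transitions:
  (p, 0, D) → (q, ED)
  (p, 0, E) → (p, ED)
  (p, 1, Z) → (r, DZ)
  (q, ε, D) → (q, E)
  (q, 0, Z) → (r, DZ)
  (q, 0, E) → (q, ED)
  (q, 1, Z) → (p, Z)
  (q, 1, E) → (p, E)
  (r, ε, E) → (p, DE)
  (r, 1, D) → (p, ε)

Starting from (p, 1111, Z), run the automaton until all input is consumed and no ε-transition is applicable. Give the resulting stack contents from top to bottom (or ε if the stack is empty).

(p, 1111, Z)
  read 1, top Z: go to r, push DZ → (r, 111, DZ)
  read 1, top D: go to p, push ε → (p, 11, Z)
  read 1, top Z: go to r, push DZ → (r, 1, DZ)
  read 1, top D: go to p, push ε → (p, ε, Z)
All input consumed in state p with stack Z.

Z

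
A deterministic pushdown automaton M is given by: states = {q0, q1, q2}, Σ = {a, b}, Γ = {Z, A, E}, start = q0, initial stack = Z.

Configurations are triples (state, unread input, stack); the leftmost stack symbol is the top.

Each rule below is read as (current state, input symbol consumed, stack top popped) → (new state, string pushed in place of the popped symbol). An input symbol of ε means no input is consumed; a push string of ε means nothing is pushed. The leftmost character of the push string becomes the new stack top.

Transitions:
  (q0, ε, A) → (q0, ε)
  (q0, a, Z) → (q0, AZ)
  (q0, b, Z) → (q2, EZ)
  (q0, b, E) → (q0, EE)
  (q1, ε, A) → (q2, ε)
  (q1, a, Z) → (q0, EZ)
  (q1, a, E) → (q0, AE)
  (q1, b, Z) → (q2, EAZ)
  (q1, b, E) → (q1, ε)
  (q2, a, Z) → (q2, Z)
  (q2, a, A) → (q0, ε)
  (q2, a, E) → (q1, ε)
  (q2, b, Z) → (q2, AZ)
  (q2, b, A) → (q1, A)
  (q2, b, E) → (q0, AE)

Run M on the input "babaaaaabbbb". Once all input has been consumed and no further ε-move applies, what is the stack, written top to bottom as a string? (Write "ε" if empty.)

(q0, babaaaaabbbb, Z) ⊢ (q2, abaaaaabbbb, EZ) ⊢ (q1, baaaaabbbb, Z) ⊢ (q2, aaaaabbbb, EAZ) ⊢ (q1, aaaabbbb, AZ) ⊢ (q2, aaaabbbb, Z) ⊢ (q2, aaabbbb, Z) ⊢ (q2, aabbbb, Z) ⊢ (q2, abbbb, Z) ⊢ (q2, bbbb, Z) ⊢ (q2, bbb, AZ) ⊢ (q1, bb, AZ) ⊢ (q2, bb, Z) ⊢ (q2, b, AZ) ⊢ (q1, ε, AZ) ⊢ (q2, ε, Z)
All input consumed in state q2 with stack Z.

Z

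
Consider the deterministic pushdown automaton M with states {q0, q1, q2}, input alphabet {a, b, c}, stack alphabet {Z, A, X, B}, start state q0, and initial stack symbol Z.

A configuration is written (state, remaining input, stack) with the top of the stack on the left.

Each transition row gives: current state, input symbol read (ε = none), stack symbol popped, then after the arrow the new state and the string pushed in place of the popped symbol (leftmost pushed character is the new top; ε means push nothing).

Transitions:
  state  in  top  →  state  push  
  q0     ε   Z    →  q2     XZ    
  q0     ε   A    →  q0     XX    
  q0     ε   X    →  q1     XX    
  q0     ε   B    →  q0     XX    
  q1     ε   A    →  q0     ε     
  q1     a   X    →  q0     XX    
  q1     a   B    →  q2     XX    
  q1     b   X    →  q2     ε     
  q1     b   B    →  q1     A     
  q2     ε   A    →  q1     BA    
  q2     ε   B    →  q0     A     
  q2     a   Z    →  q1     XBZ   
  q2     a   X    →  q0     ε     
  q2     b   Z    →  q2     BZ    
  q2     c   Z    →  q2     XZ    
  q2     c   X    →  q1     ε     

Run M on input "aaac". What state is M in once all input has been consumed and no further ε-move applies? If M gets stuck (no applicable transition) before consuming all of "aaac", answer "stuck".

(q0, aaac, Z)
  ε-move, top Z: go to q2, push XZ → (q2, aaac, XZ)
  read a, top X: go to q0, push ε → (q0, aac, Z)
  ε-move, top Z: go to q2, push XZ → (q2, aac, XZ)
  read a, top X: go to q0, push ε → (q0, ac, Z)
  ε-move, top Z: go to q2, push XZ → (q2, ac, XZ)
  read a, top X: go to q0, push ε → (q0, c, Z)
  ε-move, top Z: go to q2, push XZ → (q2, c, XZ)
  read c, top X: go to q1, push ε → (q1, ε, Z)
All input consumed; M is in state q1.

q1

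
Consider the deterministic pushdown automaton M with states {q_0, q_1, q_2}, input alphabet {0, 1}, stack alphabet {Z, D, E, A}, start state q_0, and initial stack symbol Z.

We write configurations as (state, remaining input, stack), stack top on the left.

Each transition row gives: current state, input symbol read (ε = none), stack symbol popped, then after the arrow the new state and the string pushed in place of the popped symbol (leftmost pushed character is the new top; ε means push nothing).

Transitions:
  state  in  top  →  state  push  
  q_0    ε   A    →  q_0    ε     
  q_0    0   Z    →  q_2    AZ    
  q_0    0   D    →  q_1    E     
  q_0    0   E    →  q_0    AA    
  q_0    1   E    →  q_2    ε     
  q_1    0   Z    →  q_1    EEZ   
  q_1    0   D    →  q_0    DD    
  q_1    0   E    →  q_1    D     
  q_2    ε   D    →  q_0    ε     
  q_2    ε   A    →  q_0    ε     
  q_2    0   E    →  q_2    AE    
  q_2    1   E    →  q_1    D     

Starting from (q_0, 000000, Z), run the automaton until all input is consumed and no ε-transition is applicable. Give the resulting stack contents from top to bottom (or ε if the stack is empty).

(q_0, 000000, Z)
  read 0, top Z: go to q_2, push AZ → (q_2, 00000, AZ)
  ε-move, top A: go to q_0, push ε → (q_0, 00000, Z)
  read 0, top Z: go to q_2, push AZ → (q_2, 0000, AZ)
  ε-move, top A: go to q_0, push ε → (q_0, 0000, Z)
  read 0, top Z: go to q_2, push AZ → (q_2, 000, AZ)
  ε-move, top A: go to q_0, push ε → (q_0, 000, Z)
  read 0, top Z: go to q_2, push AZ → (q_2, 00, AZ)
  ε-move, top A: go to q_0, push ε → (q_0, 00, Z)
  read 0, top Z: go to q_2, push AZ → (q_2, 0, AZ)
  ε-move, top A: go to q_0, push ε → (q_0, 0, Z)
  read 0, top Z: go to q_2, push AZ → (q_2, ε, AZ)
  ε-move, top A: go to q_0, push ε → (q_0, ε, Z)
All input consumed in state q_0 with stack Z.

Z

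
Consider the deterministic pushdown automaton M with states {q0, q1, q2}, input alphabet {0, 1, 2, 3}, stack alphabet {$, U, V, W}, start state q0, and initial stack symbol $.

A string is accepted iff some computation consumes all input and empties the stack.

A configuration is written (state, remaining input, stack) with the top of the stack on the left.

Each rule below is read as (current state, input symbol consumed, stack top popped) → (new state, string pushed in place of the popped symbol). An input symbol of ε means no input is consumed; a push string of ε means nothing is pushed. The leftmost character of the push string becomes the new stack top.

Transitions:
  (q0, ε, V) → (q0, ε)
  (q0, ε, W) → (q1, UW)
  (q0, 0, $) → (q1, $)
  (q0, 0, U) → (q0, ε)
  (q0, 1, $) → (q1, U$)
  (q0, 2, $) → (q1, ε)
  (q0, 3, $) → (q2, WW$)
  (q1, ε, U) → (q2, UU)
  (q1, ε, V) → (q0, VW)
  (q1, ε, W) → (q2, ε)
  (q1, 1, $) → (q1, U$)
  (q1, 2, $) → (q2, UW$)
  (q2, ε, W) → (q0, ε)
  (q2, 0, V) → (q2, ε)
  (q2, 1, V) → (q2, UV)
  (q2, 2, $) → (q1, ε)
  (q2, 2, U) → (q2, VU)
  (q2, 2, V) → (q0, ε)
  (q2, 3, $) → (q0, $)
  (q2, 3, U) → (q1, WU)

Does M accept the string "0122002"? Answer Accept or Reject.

Accept

(q0, 0122002, $) ⊢ (q1, 122002, $) ⊢ (q1, 22002, U$) ⊢ (q2, 22002, UU$) ⊢ (q2, 2002, VUU$) ⊢ (q0, 002, UU$) ⊢ (q0, 02, U$) ⊢ (q0, 2, $) ⊢ (q1, ε, ε)
All input consumed and the stack is empty.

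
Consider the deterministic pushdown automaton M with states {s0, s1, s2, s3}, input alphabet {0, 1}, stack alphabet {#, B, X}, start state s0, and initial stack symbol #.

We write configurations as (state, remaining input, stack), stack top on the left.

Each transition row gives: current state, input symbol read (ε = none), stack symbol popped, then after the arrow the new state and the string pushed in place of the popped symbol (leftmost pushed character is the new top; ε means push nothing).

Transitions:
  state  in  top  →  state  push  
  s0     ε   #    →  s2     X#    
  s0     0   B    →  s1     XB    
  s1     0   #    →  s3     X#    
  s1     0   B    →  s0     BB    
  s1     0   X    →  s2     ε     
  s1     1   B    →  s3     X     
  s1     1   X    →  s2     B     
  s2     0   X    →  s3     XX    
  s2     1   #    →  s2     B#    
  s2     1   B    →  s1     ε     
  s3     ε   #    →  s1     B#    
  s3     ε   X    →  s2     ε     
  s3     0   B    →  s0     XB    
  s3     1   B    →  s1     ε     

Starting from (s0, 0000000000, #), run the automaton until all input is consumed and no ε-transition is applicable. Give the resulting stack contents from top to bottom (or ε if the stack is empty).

(s0, 0000000000, #)
  ε-move, top #: go to s2, push X# → (s2, 0000000000, X#)
  read 0, top X: go to s3, push XX → (s3, 000000000, XX#)
  ε-move, top X: go to s2, push ε → (s2, 000000000, X#)
  read 0, top X: go to s3, push XX → (s3, 00000000, XX#)
  ε-move, top X: go to s2, push ε → (s2, 00000000, X#)
  read 0, top X: go to s3, push XX → (s3, 0000000, XX#)
  ε-move, top X: go to s2, push ε → (s2, 0000000, X#)
  read 0, top X: go to s3, push XX → (s3, 000000, XX#)
  ε-move, top X: go to s2, push ε → (s2, 000000, X#)
  read 0, top X: go to s3, push XX → (s3, 00000, XX#)
  ε-move, top X: go to s2, push ε → (s2, 00000, X#)
  read 0, top X: go to s3, push XX → (s3, 0000, XX#)
  ε-move, top X: go to s2, push ε → (s2, 0000, X#)
  read 0, top X: go to s3, push XX → (s3, 000, XX#)
  ε-move, top X: go to s2, push ε → (s2, 000, X#)
  read 0, top X: go to s3, push XX → (s3, 00, XX#)
  ε-move, top X: go to s2, push ε → (s2, 00, X#)
  read 0, top X: go to s3, push XX → (s3, 0, XX#)
  ε-move, top X: go to s2, push ε → (s2, 0, X#)
  read 0, top X: go to s3, push XX → (s3, ε, XX#)
  ε-move, top X: go to s2, push ε → (s2, ε, X#)
All input consumed in state s2 with stack X#.

X#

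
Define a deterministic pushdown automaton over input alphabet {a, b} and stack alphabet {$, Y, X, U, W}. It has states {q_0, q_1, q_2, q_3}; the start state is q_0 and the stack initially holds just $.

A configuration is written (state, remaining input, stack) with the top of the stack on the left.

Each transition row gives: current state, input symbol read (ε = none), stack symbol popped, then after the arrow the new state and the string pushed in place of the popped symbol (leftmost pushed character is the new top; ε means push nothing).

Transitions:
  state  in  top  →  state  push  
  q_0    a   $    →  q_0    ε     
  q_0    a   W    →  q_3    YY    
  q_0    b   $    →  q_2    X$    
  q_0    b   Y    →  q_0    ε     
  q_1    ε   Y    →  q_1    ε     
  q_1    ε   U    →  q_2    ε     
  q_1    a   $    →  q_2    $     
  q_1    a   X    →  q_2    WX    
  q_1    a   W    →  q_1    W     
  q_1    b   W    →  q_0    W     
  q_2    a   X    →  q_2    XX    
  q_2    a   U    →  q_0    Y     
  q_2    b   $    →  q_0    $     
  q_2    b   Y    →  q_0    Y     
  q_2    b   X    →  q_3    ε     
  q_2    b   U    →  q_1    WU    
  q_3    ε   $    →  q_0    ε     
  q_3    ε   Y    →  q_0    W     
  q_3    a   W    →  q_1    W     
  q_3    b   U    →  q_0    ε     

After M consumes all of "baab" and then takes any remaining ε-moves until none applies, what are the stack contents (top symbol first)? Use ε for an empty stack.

(q_0, baab, $)
  read b, top $: go to q_2, push X$ → (q_2, aab, X$)
  read a, top X: go to q_2, push XX → (q_2, ab, XX$)
  read a, top X: go to q_2, push XX → (q_2, b, XXX$)
  read b, top X: go to q_3, push ε → (q_3, ε, XX$)
All input consumed in state q_3 with stack XX$.

XX$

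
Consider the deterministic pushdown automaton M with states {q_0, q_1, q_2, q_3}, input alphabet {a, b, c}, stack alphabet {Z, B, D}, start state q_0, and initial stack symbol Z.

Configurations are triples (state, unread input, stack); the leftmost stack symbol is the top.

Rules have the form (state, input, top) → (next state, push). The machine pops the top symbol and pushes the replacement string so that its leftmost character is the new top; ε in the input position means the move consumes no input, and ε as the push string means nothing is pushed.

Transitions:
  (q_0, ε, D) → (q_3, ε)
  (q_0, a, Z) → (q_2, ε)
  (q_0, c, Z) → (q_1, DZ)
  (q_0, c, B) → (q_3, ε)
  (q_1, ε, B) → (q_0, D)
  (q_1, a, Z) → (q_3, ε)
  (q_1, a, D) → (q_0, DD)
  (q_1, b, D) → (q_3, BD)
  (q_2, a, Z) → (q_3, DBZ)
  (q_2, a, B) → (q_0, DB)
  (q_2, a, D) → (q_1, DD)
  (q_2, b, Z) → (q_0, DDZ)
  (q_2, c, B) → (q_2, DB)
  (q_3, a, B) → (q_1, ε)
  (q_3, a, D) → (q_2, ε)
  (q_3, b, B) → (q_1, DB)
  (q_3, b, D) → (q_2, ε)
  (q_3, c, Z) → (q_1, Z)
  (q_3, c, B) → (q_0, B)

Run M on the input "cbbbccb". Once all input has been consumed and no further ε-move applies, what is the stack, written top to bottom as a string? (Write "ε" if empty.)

(q_0, cbbbccb, Z)
  read c, top Z: go to q_1, push DZ → (q_1, bbbccb, DZ)
  read b, top D: go to q_3, push BD → (q_3, bbccb, BDZ)
  read b, top B: go to q_1, push DB → (q_1, bccb, DBDZ)
  read b, top D: go to q_3, push BD → (q_3, ccb, BDBDZ)
  read c, top B: go to q_0, push B → (q_0, cb, BDBDZ)
  read c, top B: go to q_3, push ε → (q_3, b, DBDZ)
  read b, top D: go to q_2, push ε → (q_2, ε, BDZ)
All input consumed in state q_2 with stack BDZ.

BDZ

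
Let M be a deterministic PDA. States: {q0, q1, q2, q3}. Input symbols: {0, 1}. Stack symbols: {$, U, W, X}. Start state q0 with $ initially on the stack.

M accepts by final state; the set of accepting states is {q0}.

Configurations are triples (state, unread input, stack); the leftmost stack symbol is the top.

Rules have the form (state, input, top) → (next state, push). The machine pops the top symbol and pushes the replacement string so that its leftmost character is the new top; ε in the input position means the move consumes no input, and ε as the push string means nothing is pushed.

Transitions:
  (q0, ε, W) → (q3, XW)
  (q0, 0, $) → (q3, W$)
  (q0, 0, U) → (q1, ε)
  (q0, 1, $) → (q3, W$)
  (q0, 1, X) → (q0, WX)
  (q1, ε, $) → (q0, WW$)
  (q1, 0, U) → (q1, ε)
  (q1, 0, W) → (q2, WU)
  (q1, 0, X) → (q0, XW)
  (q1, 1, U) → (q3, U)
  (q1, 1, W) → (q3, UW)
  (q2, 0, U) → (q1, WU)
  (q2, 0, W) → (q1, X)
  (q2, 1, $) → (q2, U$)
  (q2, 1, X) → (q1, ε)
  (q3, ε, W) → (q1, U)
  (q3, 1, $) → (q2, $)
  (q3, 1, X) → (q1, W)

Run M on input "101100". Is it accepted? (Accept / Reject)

(q0, 101100, $)
  read 1, top $: go to q3, push W$ → (q3, 01100, W$)
  ε-move, top W: go to q1, push U → (q1, 01100, U$)
  read 0, top U: go to q1, push ε → (q1, 1100, $)
  ε-move, top $: go to q0, push WW$ → (q0, 1100, WW$)
  ε-move, top W: go to q3, push XW → (q3, 1100, XWW$)
  read 1, top X: go to q1, push W → (q1, 100, WWW$)
  read 1, top W: go to q3, push UW → (q3, 00, UWWW$)
No transition applies at (q3, 00, UWWW$); input not fully consumed.

Reject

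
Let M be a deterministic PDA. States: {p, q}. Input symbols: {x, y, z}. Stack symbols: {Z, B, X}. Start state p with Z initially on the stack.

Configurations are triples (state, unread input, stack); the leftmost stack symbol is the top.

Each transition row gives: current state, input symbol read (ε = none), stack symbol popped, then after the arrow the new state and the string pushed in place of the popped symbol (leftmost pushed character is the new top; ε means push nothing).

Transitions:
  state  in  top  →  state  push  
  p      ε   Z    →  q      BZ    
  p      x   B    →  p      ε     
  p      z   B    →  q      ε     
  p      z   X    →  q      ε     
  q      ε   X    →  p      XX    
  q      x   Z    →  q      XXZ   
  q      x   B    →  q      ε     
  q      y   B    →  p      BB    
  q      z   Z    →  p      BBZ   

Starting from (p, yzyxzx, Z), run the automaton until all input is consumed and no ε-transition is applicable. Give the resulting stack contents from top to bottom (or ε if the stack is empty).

XXXZ

(p, yzyxzx, Z) ⊢ (q, yzyxzx, BZ) ⊢ (p, zyxzx, BBZ) ⊢ (q, yxzx, BZ) ⊢ (p, xzx, BBZ) ⊢ (p, zx, BZ) ⊢ (q, x, Z) ⊢ (q, ε, XXZ) ⊢ (p, ε, XXXZ)
All input consumed in state p with stack XXXZ.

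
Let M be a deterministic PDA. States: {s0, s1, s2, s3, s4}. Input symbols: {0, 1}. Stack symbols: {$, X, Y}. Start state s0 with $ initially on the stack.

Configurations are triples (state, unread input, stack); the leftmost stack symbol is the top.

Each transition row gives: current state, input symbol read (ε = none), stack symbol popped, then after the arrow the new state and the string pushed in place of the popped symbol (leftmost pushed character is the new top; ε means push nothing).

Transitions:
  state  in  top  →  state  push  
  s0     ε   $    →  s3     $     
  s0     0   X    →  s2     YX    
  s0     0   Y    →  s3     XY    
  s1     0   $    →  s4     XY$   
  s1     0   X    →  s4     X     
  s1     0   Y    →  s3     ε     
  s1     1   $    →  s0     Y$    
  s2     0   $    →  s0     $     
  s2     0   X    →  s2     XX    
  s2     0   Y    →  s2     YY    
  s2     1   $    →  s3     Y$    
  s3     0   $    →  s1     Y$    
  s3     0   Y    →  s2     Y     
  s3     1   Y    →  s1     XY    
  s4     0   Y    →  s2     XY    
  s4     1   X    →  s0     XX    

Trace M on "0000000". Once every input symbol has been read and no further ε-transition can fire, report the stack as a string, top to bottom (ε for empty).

Y$

(s0, 0000000, $) ⊢ (s3, 0000000, $) ⊢ (s1, 000000, Y$) ⊢ (s3, 00000, $) ⊢ (s1, 0000, Y$) ⊢ (s3, 000, $) ⊢ (s1, 00, Y$) ⊢ (s3, 0, $) ⊢ (s1, ε, Y$)
All input consumed in state s1 with stack Y$.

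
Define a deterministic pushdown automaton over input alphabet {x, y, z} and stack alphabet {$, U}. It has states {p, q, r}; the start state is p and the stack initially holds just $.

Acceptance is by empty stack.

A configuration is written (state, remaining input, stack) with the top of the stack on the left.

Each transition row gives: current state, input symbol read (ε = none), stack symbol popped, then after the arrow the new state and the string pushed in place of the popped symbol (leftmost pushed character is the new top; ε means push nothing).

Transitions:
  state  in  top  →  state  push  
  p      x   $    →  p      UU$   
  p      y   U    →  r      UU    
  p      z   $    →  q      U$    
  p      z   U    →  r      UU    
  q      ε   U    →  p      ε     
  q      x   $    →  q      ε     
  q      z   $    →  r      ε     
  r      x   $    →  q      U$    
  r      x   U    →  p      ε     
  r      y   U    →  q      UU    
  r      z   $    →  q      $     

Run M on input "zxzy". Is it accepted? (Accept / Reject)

(p, zxzy, $)
  read z, top $: go to q, push U$ → (q, xzy, U$)
  ε-move, top U: go to p, push ε → (p, xzy, $)
  read x, top $: go to p, push UU$ → (p, zy, UU$)
  read z, top U: go to r, push UU → (r, y, UUU$)
  read y, top U: go to q, push UU → (q, ε, UUUU$)
  ε-move, top U: go to p, push ε → (p, ε, UUU$)
All input consumed; stack is UUU$, not empty, and no further ε-move applies.

Reject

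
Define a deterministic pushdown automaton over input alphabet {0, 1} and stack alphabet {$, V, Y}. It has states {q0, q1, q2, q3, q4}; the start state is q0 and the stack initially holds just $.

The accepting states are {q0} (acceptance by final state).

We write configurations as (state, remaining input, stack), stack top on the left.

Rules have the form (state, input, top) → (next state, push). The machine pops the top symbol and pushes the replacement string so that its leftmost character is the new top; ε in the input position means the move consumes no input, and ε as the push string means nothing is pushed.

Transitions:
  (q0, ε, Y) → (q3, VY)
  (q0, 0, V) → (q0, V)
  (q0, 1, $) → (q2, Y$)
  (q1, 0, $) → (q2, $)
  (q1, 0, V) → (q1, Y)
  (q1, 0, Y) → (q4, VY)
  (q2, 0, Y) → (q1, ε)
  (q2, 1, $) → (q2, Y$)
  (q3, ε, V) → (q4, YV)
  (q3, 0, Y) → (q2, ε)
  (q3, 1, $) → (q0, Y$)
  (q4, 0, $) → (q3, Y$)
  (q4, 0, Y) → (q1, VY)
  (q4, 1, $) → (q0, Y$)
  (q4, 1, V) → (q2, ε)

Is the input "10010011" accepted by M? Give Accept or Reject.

Reject

(q0, 10010011, $)
  read 1, top $: go to q2, push Y$ → (q2, 0010011, Y$)
  read 0, top Y: go to q1, push ε → (q1, 010011, $)
  read 0, top $: go to q2, push $ → (q2, 10011, $)
  read 1, top $: go to q2, push Y$ → (q2, 0011, Y$)
  read 0, top Y: go to q1, push ε → (q1, 011, $)
  read 0, top $: go to q2, push $ → (q2, 11, $)
  read 1, top $: go to q2, push Y$ → (q2, 1, Y$)
No transition applies at (q2, 1, Y$); input not fully consumed.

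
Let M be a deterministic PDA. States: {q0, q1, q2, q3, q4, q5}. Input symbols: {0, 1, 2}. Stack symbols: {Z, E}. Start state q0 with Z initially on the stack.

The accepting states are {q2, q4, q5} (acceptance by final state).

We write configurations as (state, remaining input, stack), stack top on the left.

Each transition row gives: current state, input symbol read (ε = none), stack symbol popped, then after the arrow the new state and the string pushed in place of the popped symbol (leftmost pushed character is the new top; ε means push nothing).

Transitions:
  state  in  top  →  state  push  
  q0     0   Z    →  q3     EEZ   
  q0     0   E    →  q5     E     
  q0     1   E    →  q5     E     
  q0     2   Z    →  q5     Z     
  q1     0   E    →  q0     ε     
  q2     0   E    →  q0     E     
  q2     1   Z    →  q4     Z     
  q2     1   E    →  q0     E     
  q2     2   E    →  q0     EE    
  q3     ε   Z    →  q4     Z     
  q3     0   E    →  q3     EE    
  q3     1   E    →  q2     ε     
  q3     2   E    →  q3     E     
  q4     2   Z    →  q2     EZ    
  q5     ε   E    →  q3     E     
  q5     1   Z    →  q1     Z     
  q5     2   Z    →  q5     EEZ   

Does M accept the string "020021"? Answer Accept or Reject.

(q0, 020021, Z)
  read 0, top Z: go to q3, push EEZ → (q3, 20021, EEZ)
  read 2, top E: go to q3, push E → (q3, 0021, EEZ)
  read 0, top E: go to q3, push EE → (q3, 021, EEEZ)
  read 0, top E: go to q3, push EE → (q3, 21, EEEEZ)
  read 2, top E: go to q3, push E → (q3, 1, EEEEZ)
  read 1, top E: go to q2, push ε → (q2, ε, EEEZ)
All input consumed; state q2 ∈ F.

Accept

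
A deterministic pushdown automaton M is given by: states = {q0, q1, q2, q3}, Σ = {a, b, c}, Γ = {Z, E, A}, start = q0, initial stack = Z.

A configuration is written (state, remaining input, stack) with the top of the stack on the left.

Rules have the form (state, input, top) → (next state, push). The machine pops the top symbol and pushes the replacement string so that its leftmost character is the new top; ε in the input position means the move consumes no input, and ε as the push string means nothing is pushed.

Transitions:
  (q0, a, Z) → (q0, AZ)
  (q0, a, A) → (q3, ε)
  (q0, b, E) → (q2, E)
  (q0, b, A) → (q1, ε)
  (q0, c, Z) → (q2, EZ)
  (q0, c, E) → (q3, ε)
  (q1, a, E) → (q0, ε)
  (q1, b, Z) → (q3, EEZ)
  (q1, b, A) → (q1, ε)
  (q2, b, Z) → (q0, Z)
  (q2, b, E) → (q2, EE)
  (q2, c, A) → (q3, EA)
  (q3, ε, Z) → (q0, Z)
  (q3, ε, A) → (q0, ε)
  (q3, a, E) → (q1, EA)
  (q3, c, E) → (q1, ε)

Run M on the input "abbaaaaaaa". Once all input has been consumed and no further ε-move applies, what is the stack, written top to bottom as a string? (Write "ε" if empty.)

AZ

(q0, abbaaaaaaa, Z) ⊢ (q0, bbaaaaaaa, AZ) ⊢ (q1, baaaaaaa, Z) ⊢ (q3, aaaaaaa, EEZ) ⊢ (q1, aaaaaa, EAEZ) ⊢ (q0, aaaaa, AEZ) ⊢ (q3, aaaa, EZ) ⊢ (q1, aaa, EAZ) ⊢ (q0, aa, AZ) ⊢ (q3, a, Z) ⊢ (q0, a, Z) ⊢ (q0, ε, AZ)
All input consumed in state q0 with stack AZ.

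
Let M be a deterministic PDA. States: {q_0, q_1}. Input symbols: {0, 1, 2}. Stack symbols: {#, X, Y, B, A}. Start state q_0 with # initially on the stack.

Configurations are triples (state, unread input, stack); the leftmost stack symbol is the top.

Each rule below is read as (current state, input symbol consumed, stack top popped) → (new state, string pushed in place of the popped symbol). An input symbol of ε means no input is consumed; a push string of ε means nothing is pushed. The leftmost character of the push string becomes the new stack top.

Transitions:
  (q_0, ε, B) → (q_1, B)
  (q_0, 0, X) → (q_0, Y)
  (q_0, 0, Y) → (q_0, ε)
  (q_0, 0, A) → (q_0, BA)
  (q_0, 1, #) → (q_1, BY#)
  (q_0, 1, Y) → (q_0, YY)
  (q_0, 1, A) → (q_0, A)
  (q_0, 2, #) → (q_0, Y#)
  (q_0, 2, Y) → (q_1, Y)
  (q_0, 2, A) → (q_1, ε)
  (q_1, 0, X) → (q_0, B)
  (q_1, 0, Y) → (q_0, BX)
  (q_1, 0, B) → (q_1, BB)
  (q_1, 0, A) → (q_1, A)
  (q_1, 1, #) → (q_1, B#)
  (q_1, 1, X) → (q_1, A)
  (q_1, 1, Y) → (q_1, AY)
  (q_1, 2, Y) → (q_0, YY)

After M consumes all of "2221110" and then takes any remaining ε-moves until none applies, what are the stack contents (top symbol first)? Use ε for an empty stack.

YYYY#

(q_0, 2221110, #)
  read 2, top #: go to q_0, push Y# → (q_0, 221110, Y#)
  read 2, top Y: go to q_1, push Y → (q_1, 21110, Y#)
  read 2, top Y: go to q_0, push YY → (q_0, 1110, YY#)
  read 1, top Y: go to q_0, push YY → (q_0, 110, YYY#)
  read 1, top Y: go to q_0, push YY → (q_0, 10, YYYY#)
  read 1, top Y: go to q_0, push YY → (q_0, 0, YYYYY#)
  read 0, top Y: go to q_0, push ε → (q_0, ε, YYYY#)
All input consumed in state q_0 with stack YYYY#.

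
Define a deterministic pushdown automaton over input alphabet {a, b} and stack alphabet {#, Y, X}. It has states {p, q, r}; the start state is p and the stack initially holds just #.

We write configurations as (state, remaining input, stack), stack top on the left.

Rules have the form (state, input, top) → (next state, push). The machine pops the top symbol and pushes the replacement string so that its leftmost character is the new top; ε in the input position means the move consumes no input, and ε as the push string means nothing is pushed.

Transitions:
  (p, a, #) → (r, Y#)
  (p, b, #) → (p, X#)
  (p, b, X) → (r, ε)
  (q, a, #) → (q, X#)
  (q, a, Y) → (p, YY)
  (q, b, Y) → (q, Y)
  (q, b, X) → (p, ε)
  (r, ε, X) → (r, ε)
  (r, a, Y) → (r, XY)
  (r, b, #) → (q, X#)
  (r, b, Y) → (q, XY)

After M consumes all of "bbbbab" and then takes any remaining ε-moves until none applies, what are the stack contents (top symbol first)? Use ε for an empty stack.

(p, bbbbab, #) ⊢ (p, bbbab, X#) ⊢ (r, bbab, #) ⊢ (q, bab, X#) ⊢ (p, ab, #) ⊢ (r, b, Y#) ⊢ (q, ε, XY#)
All input consumed in state q with stack XY#.

XY#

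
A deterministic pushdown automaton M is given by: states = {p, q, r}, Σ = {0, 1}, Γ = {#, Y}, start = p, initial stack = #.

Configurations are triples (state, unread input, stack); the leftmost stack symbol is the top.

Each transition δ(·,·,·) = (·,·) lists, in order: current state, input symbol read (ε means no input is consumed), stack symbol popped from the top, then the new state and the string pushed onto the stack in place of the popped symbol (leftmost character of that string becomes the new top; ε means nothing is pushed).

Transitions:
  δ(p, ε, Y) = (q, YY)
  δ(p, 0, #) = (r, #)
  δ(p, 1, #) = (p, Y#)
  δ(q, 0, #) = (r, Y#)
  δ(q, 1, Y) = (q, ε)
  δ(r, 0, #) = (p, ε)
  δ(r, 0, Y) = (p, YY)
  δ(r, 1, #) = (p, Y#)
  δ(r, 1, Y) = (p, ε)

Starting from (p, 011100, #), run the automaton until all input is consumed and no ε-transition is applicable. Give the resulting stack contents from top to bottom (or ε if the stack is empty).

YYY#

(p, 011100, #)
  read 0, top #: go to r, push # → (r, 11100, #)
  read 1, top #: go to p, push Y# → (p, 1100, Y#)
  ε-move, top Y: go to q, push YY → (q, 1100, YY#)
  read 1, top Y: go to q, push ε → (q, 100, Y#)
  read 1, top Y: go to q, push ε → (q, 00, #)
  read 0, top #: go to r, push Y# → (r, 0, Y#)
  read 0, top Y: go to p, push YY → (p, ε, YY#)
  ε-move, top Y: go to q, push YY → (q, ε, YYY#)
All input consumed in state q with stack YYY#.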